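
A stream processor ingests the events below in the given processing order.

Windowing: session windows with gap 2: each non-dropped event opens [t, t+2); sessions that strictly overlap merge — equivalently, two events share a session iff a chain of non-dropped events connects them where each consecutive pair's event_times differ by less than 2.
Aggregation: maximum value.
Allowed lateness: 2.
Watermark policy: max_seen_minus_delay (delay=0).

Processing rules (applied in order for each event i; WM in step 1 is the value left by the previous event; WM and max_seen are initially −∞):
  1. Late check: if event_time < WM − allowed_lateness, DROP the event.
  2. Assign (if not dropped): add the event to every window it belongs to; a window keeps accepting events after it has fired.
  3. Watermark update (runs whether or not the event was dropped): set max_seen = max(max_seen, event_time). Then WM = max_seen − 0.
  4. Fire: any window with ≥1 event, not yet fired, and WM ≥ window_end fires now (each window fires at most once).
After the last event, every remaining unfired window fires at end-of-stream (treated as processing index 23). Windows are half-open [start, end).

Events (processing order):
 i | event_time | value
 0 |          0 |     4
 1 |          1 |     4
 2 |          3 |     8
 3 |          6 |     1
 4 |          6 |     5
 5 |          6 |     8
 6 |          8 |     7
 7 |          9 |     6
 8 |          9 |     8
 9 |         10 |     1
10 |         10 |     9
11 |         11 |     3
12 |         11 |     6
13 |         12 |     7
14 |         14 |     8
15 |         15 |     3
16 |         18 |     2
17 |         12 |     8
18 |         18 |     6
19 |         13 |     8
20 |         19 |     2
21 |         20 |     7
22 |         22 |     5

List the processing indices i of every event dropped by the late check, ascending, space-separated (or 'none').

17 19

i=0 t=0 v=4: → [0,2); WM=0
i=1 t=1 v=4: → [0,3); WM=1
i=2 t=3 v=8: → [3,5); WM=3
i=3 t=6 v=1: → [6,8); WM=6
i=4 t=6 v=5: → [6,8); WM=6
i=5 t=6 v=8: → [6,8); WM=6
i=6 t=8 v=7: → [8,10); WM=8
i=7 t=9 v=6: → [8,11); WM=9
i=8 t=9 v=8: → [8,11); WM=9
i=9 t=10 v=1: → [8,12); WM=10
i=10 t=10 v=9: → [8,12); WM=10
i=11 t=11 v=3: → [8,13); WM=11
i=12 t=11 v=6: → [8,13); WM=11
i=13 t=12 v=7: → [8,14); WM=12
i=14 t=14 v=8: → [14,16); WM=14
i=15 t=15 v=3: → [14,17); WM=15
i=16 t=18 v=2: → [18,20); WM=18
i=17 t=12 v=8: DROP (t<18-2); WM=18
i=18 t=18 v=6: → [18,20); WM=18
i=19 t=13 v=8: DROP (t<18-2); WM=18
i=20 t=19 v=2: → [18,21); WM=19
i=21 t=20 v=7: → [18,22); WM=20
i=22 t=22 v=5: → [22,24); WM=22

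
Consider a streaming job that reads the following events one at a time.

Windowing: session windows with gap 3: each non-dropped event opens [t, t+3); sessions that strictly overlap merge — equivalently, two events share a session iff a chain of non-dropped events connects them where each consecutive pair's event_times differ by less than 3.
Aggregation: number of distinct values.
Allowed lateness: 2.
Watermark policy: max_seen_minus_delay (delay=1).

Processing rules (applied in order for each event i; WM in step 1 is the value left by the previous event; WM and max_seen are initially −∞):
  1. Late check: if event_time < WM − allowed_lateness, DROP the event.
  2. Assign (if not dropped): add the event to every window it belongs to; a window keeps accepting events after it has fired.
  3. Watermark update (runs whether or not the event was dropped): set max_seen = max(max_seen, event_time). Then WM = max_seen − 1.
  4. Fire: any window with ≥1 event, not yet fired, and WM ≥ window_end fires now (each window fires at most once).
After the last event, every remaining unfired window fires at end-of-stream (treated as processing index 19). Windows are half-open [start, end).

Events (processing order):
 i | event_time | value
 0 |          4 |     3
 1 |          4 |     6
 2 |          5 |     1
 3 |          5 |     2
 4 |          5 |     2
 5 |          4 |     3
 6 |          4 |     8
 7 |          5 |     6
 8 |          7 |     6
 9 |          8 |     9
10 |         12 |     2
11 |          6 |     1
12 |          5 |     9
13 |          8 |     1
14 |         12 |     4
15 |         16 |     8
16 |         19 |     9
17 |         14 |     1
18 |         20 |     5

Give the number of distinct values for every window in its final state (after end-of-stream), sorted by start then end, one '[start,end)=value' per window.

[4,11)=6 [12,15)=2 [16,19)=1 [19,23)=2

i=0 t=4 v=3: → [4,7); WM=3
i=1 t=4 v=6: → [4,7); WM=3
i=2 t=5 v=1: → [4,8); WM=4
i=3 t=5 v=2: → [4,8); WM=4
i=4 t=5 v=2: → [4,8); WM=4
i=5 t=4 v=3: → [4,8); WM=4
i=6 t=4 v=8: → [4,8); WM=4
i=7 t=5 v=6: → [4,8); WM=4
i=8 t=7 v=6: → [4,10); WM=6
i=9 t=8 v=9: → [4,11); WM=7
i=10 t=12 v=2: → [12,15); WM=11
i=11 t=6 v=1: DROP (t<11-2); WM=11
i=12 t=5 v=9: DROP (t<11-2); WM=11
i=13 t=8 v=1: DROP (t<11-2); WM=11
i=14 t=12 v=4: → [12,15); WM=11
i=15 t=16 v=8: → [16,19); WM=15
i=16 t=19 v=9: → [19,22); WM=18
i=17 t=14 v=1: DROP (t<18-2); WM=18
i=18 t=20 v=5: → [19,23); WM=19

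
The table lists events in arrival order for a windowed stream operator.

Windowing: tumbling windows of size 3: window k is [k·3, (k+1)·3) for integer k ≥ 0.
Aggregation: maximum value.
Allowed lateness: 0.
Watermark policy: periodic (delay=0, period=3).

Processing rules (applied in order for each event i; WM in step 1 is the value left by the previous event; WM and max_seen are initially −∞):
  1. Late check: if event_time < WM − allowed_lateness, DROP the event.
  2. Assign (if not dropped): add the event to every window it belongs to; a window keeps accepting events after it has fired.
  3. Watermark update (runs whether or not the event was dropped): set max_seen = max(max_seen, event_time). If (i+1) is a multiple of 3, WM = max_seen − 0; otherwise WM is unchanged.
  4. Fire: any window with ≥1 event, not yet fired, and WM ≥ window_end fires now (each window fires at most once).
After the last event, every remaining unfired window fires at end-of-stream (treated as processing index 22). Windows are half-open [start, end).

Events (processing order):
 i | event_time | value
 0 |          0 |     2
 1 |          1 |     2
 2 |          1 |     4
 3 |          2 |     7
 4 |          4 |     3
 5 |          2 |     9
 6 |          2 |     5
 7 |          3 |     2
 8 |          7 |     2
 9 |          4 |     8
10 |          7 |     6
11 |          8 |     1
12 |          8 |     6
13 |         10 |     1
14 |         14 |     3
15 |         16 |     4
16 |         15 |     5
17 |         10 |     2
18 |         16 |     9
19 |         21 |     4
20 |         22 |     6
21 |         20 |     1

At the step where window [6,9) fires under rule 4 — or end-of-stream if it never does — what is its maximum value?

6

i=0 t=0 v=2: → [0,3); WM=−∞
i=1 t=1 v=2: → [0,3); WM=−∞
i=2 t=1 v=4: → [0,3); WM=1
i=3 t=2 v=7: → [0,3); WM=1
i=4 t=4 v=3: → [3,6); WM=1
i=5 t=2 v=9: → [0,3); WM=4; [0,3) fires=9
i=6 t=2 v=5: DROP (t<4-0); WM=4
i=7 t=3 v=2: DROP (t<4-0); WM=4
i=8 t=7 v=2: → [6,9); WM=7; [3,6) fires=3
i=9 t=4 v=8: DROP (t<7-0); WM=7
i=10 t=7 v=6: → [6,9); WM=7
i=11 t=8 v=1: → [6,9); WM=8
i=12 t=8 v=6: → [6,9); WM=8
i=13 t=10 v=1: → [9,12); WM=8
i=14 t=14 v=3: → [12,15); WM=14; [6,9) fires=6 [9,12) fires=1
i=15 t=16 v=4: → [15,18); WM=14
i=16 t=15 v=5: → [15,18); WM=14
i=17 t=10 v=2: DROP (t<14-0); WM=16; [12,15) fires=3
i=18 t=16 v=9: → [15,18); WM=16
i=19 t=21 v=4: → [21,24); WM=16
i=20 t=22 v=6: → [21,24); WM=22; [15,18) fires=9
i=21 t=20 v=1: DROP (t<22-0); WM=22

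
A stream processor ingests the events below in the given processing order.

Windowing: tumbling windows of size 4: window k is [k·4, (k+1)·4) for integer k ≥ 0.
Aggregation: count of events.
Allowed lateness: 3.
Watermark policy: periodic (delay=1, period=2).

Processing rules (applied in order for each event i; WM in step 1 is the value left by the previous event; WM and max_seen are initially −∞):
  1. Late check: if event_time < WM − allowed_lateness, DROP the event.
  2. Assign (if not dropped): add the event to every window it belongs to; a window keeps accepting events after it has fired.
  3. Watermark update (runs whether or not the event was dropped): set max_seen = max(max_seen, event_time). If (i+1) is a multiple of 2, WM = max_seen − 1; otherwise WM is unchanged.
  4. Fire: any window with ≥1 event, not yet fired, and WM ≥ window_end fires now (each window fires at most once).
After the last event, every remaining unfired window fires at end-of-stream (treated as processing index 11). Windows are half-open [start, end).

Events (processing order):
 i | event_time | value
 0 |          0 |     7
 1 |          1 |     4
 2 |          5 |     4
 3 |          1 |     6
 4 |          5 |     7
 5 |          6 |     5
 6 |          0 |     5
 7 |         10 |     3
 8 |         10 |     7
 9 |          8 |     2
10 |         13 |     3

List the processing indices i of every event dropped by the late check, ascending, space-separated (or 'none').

6

i=0 t=0 v=7: → [0,4); WM=−∞
i=1 t=1 v=4: → [0,4); WM=0
i=2 t=5 v=4: → [4,8); WM=0
i=3 t=1 v=6: → [0,4); WM=4; [0,4) fires=3
i=4 t=5 v=7: → [4,8); WM=4
i=5 t=6 v=5: → [4,8); WM=5
i=6 t=0 v=5: DROP (t<5-3); WM=5
i=7 t=10 v=3: → [8,12); WM=9; [4,8) fires=3
i=8 t=10 v=7: → [8,12); WM=9
i=9 t=8 v=2: → [8,12); WM=9
i=10 t=13 v=3: → [12,16); WM=9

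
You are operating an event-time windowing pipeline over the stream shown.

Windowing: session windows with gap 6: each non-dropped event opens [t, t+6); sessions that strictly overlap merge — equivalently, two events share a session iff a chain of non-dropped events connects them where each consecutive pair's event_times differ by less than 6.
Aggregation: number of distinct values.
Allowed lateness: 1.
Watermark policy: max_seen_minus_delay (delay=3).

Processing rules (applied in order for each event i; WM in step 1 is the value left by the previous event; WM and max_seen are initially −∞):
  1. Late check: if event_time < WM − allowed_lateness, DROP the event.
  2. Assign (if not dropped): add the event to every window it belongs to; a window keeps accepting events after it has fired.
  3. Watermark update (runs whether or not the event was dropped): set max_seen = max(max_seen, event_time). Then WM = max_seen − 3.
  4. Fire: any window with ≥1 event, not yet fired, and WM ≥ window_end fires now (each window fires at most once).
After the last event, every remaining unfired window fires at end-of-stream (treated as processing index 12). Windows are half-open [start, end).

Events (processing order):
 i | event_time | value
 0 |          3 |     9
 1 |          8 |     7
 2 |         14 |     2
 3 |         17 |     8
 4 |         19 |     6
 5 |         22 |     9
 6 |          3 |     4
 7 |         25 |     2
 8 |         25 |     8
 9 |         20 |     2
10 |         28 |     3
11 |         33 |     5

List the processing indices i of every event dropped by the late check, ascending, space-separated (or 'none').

i=0 t=3 v=9: → [3,9); WM=0
i=1 t=8 v=7: → [3,14); WM=5
i=2 t=14 v=2: → [14,20); WM=11
i=3 t=17 v=8: → [14,23); WM=14
i=4 t=19 v=6: → [14,25); WM=16
i=5 t=22 v=9: → [14,28); WM=19
i=6 t=3 v=4: DROP (t<19-1); WM=19
i=7 t=25 v=2: → [14,31); WM=22
i=8 t=25 v=8: → [14,31); WM=22
i=9 t=20 v=2: DROP (t<22-1); WM=22
i=10 t=28 v=3: → [14,34); WM=25
i=11 t=33 v=5: → [14,39); WM=30

6 9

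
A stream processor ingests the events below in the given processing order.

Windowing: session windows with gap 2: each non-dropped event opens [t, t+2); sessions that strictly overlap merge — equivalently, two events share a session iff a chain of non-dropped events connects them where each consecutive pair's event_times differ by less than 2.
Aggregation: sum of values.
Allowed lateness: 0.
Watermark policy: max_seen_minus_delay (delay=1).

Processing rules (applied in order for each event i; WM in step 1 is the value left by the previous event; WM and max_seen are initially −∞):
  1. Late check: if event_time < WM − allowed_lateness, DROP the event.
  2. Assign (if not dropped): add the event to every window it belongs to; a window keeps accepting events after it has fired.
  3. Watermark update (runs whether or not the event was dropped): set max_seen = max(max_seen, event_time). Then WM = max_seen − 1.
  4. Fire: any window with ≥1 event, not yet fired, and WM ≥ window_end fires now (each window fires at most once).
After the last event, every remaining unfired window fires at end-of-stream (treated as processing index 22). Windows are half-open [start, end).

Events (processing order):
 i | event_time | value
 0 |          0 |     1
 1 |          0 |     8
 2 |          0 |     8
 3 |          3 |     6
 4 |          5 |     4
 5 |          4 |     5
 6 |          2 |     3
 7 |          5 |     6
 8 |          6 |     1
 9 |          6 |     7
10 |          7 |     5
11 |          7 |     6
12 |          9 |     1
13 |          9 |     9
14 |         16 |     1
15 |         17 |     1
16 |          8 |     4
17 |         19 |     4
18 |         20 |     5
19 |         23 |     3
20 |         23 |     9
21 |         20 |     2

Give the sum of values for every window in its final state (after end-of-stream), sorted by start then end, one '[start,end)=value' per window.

i=0 t=0 v=1: → [0,2); WM=-1
i=1 t=0 v=8: → [0,2); WM=-1
i=2 t=0 v=8: → [0,2); WM=-1
i=3 t=3 v=6: → [3,5); WM=2
i=4 t=5 v=4: → [5,7); WM=4
i=5 t=4 v=5: → [3,7); WM=4
i=6 t=2 v=3: DROP (t<4-0); WM=4
i=7 t=5 v=6: → [3,7); WM=4
i=8 t=6 v=1: → [3,8); WM=5
i=9 t=6 v=7: → [3,8); WM=5
i=10 t=7 v=5: → [3,9); WM=6
i=11 t=7 v=6: → [3,9); WM=6
i=12 t=9 v=1: → [9,11); WM=8
i=13 t=9 v=9: → [9,11); WM=8
i=14 t=16 v=1: → [16,18); WM=15
i=15 t=17 v=1: → [16,19); WM=16
i=16 t=8 v=4: DROP (t<16-0); WM=16
i=17 t=19 v=4: → [19,21); WM=18
i=18 t=20 v=5: → [19,22); WM=19
i=19 t=23 v=3: → [23,25); WM=22
i=20 t=23 v=9: → [23,25); WM=22
i=21 t=20 v=2: DROP (t<22-0); WM=22

[0,2)=17 [3,9)=40 [9,11)=10 [16,19)=2 [19,22)=9 [23,25)=12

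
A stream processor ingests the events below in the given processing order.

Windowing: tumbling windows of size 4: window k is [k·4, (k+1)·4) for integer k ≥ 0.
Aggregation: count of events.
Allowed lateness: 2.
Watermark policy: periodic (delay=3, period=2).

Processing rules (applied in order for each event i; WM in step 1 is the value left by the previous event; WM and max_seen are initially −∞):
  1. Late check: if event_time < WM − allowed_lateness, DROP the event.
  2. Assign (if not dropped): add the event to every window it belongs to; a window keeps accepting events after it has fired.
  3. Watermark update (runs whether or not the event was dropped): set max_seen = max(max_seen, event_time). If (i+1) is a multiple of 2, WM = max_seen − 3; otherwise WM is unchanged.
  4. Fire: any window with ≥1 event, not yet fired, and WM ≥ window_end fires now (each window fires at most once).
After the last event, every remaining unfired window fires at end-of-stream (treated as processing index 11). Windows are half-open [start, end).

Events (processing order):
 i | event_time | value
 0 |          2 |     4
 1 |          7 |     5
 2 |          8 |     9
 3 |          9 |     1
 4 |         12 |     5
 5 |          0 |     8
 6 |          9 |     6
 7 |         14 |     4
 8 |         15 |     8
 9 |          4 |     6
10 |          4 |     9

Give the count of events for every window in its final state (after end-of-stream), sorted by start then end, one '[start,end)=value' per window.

i=0 t=2 v=4: → [0,4); WM=−∞
i=1 t=7 v=5: → [4,8); WM=4; [0,4) fires=1
i=2 t=8 v=9: → [8,12); WM=4
i=3 t=9 v=1: → [8,12); WM=6
i=4 t=12 v=5: → [12,16); WM=6
i=5 t=0 v=8: DROP (t<6-2); WM=9; [4,8) fires=1
i=6 t=9 v=6: → [8,12); WM=9
i=7 t=14 v=4: → [12,16); WM=11
i=8 t=15 v=8: → [12,16); WM=11
i=9 t=4 v=6: DROP (t<11-2); WM=12; [8,12) fires=3
i=10 t=4 v=9: DROP (t<12-2); WM=12

[0,4)=1 [4,8)=1 [8,12)=3 [12,16)=3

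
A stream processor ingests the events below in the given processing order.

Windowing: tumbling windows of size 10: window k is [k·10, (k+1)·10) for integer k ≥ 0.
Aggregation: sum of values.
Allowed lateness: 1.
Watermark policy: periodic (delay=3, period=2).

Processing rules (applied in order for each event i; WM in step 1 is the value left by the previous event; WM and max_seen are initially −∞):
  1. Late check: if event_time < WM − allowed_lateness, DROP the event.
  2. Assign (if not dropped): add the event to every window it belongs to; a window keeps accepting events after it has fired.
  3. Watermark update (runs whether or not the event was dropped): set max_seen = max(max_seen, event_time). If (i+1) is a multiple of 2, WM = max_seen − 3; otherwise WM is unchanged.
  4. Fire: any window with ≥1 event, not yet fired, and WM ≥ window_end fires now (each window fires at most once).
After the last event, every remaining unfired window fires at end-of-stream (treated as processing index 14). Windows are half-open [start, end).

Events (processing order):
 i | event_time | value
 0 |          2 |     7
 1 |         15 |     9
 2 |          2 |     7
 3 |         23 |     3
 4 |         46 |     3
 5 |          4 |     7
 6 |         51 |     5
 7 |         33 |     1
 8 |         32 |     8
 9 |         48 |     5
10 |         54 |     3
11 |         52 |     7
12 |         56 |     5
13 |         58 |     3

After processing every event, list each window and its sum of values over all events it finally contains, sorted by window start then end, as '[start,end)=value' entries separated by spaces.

i=0 t=2 v=7: → [0,10); WM=−∞
i=1 t=15 v=9: → [10,20); WM=12; [0,10) fires=7
i=2 t=2 v=7: DROP (t<12-1); WM=12
i=3 t=23 v=3: → [20,30); WM=20; [10,20) fires=9
i=4 t=46 v=3: → [40,50); WM=20
i=5 t=4 v=7: DROP (t<20-1); WM=43; [20,30) fires=3
i=6 t=51 v=5: → [50,60); WM=43
i=7 t=33 v=1: DROP (t<43-1); WM=48
i=8 t=32 v=8: DROP (t<48-1); WM=48
i=9 t=48 v=5: → [40,50); WM=48
i=10 t=54 v=3: → [50,60); WM=48
i=11 t=52 v=7: → [50,60); WM=51; [40,50) fires=8
i=12 t=56 v=5: → [50,60); WM=51
i=13 t=58 v=3: → [50,60); WM=55

[0,10)=7 [10,20)=9 [20,30)=3 [40,50)=8 [50,60)=23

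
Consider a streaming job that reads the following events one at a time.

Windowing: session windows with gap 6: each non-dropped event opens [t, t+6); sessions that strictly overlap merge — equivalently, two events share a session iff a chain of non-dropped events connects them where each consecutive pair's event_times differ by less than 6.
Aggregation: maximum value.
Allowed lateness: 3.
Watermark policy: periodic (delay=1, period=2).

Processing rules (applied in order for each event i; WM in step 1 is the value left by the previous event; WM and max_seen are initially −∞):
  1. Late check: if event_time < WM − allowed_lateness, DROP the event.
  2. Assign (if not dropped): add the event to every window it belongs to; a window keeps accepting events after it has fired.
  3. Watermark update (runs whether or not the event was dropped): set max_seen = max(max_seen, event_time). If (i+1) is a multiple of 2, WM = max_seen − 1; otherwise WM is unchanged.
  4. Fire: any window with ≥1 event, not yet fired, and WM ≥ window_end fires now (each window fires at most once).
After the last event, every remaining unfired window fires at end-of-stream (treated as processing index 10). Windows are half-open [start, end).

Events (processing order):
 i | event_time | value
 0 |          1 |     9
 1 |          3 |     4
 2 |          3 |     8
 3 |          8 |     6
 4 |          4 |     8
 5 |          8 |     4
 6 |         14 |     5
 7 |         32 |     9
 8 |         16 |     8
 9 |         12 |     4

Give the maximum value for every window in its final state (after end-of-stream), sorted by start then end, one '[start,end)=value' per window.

[1,14)=9 [14,20)=5 [32,38)=9

i=0 t=1 v=9: → [1,7); WM=−∞
i=1 t=3 v=4: → [1,9); WM=2
i=2 t=3 v=8: → [1,9); WM=2
i=3 t=8 v=6: → [1,14); WM=7
i=4 t=4 v=8: → [1,14); WM=7
i=5 t=8 v=4: → [1,14); WM=7
i=6 t=14 v=5: → [14,20); WM=7
i=7 t=32 v=9: → [32,38); WM=31
i=8 t=16 v=8: DROP (t<31-3); WM=31
i=9 t=12 v=4: DROP (t<31-3); WM=31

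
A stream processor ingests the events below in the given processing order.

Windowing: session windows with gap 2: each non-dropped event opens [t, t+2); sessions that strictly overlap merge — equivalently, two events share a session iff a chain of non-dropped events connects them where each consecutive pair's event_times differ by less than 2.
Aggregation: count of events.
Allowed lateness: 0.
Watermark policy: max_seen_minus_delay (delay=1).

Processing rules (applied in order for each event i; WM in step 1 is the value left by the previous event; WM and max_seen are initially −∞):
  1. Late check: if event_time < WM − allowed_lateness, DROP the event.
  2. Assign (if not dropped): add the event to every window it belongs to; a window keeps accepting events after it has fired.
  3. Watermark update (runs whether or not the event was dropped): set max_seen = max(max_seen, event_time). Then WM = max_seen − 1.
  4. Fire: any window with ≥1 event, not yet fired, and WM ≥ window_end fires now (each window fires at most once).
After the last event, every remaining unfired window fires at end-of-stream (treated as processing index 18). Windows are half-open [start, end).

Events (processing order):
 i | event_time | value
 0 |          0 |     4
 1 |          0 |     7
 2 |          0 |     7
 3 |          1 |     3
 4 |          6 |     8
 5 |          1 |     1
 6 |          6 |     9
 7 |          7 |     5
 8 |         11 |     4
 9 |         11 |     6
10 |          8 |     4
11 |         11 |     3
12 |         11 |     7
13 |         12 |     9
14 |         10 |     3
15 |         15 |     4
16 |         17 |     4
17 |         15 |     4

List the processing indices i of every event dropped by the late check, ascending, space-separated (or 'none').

5 10 14 17

i=0 t=0 v=4: → [0,2); WM=-1
i=1 t=0 v=7: → [0,2); WM=-1
i=2 t=0 v=7: → [0,2); WM=-1
i=3 t=1 v=3: → [0,3); WM=0
i=4 t=6 v=8: → [6,8); WM=5
i=5 t=1 v=1: DROP (t<5-0); WM=5
i=6 t=6 v=9: → [6,8); WM=5
i=7 t=7 v=5: → [6,9); WM=6
i=8 t=11 v=4: → [11,13); WM=10
i=9 t=11 v=6: → [11,13); WM=10
i=10 t=8 v=4: DROP (t<10-0); WM=10
i=11 t=11 v=3: → [11,13); WM=10
i=12 t=11 v=7: → [11,13); WM=10
i=13 t=12 v=9: → [11,14); WM=11
i=14 t=10 v=3: DROP (t<11-0); WM=11
i=15 t=15 v=4: → [15,17); WM=14
i=16 t=17 v=4: → [17,19); WM=16
i=17 t=15 v=4: DROP (t<16-0); WM=16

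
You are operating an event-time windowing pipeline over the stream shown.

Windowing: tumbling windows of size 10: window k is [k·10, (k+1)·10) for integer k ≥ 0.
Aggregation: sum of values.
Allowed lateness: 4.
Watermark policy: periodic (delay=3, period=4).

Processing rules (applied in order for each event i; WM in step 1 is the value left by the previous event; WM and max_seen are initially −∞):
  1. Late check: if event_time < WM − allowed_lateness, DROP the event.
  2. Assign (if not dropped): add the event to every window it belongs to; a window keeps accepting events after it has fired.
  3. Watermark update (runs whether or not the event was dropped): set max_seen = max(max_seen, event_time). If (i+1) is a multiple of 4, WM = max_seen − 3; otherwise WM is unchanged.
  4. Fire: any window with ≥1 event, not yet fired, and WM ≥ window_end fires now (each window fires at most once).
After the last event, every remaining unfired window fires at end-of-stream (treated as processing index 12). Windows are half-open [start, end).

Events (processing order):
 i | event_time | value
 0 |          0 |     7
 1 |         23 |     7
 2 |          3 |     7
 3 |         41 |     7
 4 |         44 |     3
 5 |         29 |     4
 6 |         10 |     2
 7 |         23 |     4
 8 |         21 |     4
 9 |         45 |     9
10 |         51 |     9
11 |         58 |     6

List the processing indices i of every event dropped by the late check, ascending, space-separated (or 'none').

i=0 t=0 v=7: → [0,10); WM=−∞
i=1 t=23 v=7: → [20,30); WM=−∞
i=2 t=3 v=7: → [0,10); WM=−∞
i=3 t=41 v=7: → [40,50); WM=38; [0,10) fires=14 [20,30) fires=7
i=4 t=44 v=3: → [40,50); WM=38
i=5 t=29 v=4: DROP (t<38-4); WM=38
i=6 t=10 v=2: DROP (t<38-4); WM=38
i=7 t=23 v=4: DROP (t<38-4); WM=41
i=8 t=21 v=4: DROP (t<41-4); WM=41
i=9 t=45 v=9: → [40,50); WM=41
i=10 t=51 v=9: → [50,60); WM=41
i=11 t=58 v=6: → [50,60); WM=55; [40,50) fires=19

5 6 7 8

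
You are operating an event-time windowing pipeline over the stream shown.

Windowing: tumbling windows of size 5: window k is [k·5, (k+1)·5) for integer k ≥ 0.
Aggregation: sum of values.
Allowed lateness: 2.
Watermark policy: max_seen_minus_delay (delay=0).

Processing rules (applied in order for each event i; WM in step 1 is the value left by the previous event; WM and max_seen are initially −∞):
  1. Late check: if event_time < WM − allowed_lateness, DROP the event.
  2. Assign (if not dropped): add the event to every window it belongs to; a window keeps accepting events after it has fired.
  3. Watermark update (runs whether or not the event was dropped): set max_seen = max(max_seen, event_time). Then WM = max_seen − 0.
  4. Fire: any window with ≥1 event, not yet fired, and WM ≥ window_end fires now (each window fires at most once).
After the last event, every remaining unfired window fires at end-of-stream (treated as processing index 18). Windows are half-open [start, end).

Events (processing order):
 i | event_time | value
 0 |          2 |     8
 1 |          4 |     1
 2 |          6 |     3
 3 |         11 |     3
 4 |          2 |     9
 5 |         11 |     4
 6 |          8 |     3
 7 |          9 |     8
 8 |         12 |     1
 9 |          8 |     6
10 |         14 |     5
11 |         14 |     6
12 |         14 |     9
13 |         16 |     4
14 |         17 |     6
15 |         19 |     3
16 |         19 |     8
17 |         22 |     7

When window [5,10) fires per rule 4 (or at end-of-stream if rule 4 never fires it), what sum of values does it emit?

3

i=0 t=2 v=8: → [0,5); WM=2
i=1 t=4 v=1: → [0,5); WM=4
i=2 t=6 v=3: → [5,10); WM=6; [0,5) fires=9
i=3 t=11 v=3: → [10,15); WM=11; [5,10) fires=3
i=4 t=2 v=9: DROP (t<11-2); WM=11
i=5 t=11 v=4: → [10,15); WM=11
i=6 t=8 v=3: DROP (t<11-2); WM=11
i=7 t=9 v=8: → [5,10); WM=11
i=8 t=12 v=1: → [10,15); WM=12
i=9 t=8 v=6: DROP (t<12-2); WM=12
i=10 t=14 v=5: → [10,15); WM=14
i=11 t=14 v=6: → [10,15); WM=14
i=12 t=14 v=9: → [10,15); WM=14
i=13 t=16 v=4: → [15,20); WM=16; [10,15) fires=28
i=14 t=17 v=6: → [15,20); WM=17
i=15 t=19 v=3: → [15,20); WM=19
i=16 t=19 v=8: → [15,20); WM=19
i=17 t=22 v=7: → [20,25); WM=22; [15,20) fires=21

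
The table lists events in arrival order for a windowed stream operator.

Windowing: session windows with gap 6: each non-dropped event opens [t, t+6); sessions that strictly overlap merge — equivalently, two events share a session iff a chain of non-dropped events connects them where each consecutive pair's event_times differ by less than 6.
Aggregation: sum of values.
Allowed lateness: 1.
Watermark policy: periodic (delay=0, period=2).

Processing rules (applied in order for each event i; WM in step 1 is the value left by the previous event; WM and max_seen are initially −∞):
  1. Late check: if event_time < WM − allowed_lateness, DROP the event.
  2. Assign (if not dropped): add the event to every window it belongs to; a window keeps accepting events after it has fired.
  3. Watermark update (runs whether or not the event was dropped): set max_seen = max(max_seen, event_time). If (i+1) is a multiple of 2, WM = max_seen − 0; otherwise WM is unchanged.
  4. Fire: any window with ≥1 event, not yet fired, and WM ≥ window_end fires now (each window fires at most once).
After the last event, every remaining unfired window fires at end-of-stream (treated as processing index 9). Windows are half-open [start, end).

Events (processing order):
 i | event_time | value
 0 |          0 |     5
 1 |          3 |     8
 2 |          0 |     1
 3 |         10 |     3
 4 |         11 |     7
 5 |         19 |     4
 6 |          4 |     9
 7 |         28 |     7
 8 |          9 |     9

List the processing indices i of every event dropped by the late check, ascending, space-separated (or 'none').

i=0 t=0 v=5: → [0,6); WM=−∞
i=1 t=3 v=8: → [0,9); WM=3
i=2 t=0 v=1: DROP (t<3-1); WM=3
i=3 t=10 v=3: → [10,16); WM=10
i=4 t=11 v=7: → [10,17); WM=10
i=5 t=19 v=4: → [19,25); WM=19
i=6 t=4 v=9: DROP (t<19-1); WM=19
i=7 t=28 v=7: → [28,34); WM=28
i=8 t=9 v=9: DROP (t<28-1); WM=28

2 6 8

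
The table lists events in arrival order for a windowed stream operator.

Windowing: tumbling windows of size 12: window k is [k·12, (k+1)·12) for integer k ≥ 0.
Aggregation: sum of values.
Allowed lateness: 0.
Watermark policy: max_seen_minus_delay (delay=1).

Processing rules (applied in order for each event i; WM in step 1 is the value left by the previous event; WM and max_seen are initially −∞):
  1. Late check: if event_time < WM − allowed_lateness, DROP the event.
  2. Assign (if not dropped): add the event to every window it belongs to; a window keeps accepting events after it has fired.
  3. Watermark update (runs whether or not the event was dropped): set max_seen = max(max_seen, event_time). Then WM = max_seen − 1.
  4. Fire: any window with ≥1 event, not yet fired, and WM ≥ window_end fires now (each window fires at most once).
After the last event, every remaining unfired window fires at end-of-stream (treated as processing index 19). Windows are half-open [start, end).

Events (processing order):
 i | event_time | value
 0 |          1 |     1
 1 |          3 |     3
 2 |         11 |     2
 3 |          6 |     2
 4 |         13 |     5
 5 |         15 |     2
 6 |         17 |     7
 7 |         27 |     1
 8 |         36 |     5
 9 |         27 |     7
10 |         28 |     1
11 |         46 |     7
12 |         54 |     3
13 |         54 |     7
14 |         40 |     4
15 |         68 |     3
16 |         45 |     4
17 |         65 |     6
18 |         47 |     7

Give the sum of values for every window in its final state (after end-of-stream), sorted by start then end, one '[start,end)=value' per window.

i=0 t=1 v=1: → [0,12); WM=0
i=1 t=3 v=3: → [0,12); WM=2
i=2 t=11 v=2: → [0,12); WM=10
i=3 t=6 v=2: DROP (t<10-0); WM=10
i=4 t=13 v=5: → [12,24); WM=12; [0,12) fires=6
i=5 t=15 v=2: → [12,24); WM=14
i=6 t=17 v=7: → [12,24); WM=16
i=7 t=27 v=1: → [24,36); WM=26; [12,24) fires=14
i=8 t=36 v=5: → [36,48); WM=35
i=9 t=27 v=7: DROP (t<35-0); WM=35
i=10 t=28 v=1: DROP (t<35-0); WM=35
i=11 t=46 v=7: → [36,48); WM=45; [24,36) fires=1
i=12 t=54 v=3: → [48,60); WM=53; [36,48) fires=12
i=13 t=54 v=7: → [48,60); WM=53
i=14 t=40 v=4: DROP (t<53-0); WM=53
i=15 t=68 v=3: → [60,72); WM=67; [48,60) fires=10
i=16 t=45 v=4: DROP (t<67-0); WM=67
i=17 t=65 v=6: DROP (t<67-0); WM=67
i=18 t=47 v=7: DROP (t<67-0); WM=67

[0,12)=6 [12,24)=14 [24,36)=1 [36,48)=12 [48,60)=10 [60,72)=3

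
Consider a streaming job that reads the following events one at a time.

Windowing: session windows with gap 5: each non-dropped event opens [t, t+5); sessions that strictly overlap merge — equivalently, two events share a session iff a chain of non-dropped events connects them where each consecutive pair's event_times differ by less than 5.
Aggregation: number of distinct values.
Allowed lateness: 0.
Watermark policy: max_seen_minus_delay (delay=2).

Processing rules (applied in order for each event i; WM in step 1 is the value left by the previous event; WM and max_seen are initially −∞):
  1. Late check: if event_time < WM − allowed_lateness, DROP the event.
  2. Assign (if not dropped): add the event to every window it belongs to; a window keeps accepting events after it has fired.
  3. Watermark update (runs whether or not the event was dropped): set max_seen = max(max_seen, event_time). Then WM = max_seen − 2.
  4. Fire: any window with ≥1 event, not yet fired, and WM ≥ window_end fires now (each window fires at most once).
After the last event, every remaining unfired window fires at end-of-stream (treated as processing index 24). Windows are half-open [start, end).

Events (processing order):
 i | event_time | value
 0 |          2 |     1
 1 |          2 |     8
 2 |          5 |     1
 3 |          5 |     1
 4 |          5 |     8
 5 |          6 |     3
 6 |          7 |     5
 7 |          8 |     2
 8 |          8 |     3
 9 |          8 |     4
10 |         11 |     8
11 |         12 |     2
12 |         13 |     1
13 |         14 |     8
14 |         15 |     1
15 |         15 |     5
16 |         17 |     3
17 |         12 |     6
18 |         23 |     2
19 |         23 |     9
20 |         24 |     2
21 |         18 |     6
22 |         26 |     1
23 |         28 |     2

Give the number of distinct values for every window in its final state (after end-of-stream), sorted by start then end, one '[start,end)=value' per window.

i=0 t=2 v=1: → [2,7); WM=0
i=1 t=2 v=8: → [2,7); WM=0
i=2 t=5 v=1: → [2,10); WM=3
i=3 t=5 v=1: → [2,10); WM=3
i=4 t=5 v=8: → [2,10); WM=3
i=5 t=6 v=3: → [2,11); WM=4
i=6 t=7 v=5: → [2,12); WM=5
i=7 t=8 v=2: → [2,13); WM=6
i=8 t=8 v=3: → [2,13); WM=6
i=9 t=8 v=4: → [2,13); WM=6
i=10 t=11 v=8: → [2,16); WM=9
i=11 t=12 v=2: → [2,17); WM=10
i=12 t=13 v=1: → [2,18); WM=11
i=13 t=14 v=8: → [2,19); WM=12
i=14 t=15 v=1: → [2,20); WM=13
i=15 t=15 v=5: → [2,20); WM=13
i=16 t=17 v=3: → [2,22); WM=15
i=17 t=12 v=6: DROP (t<15-0); WM=15
i=18 t=23 v=2: → [23,28); WM=21
i=19 t=23 v=9: → [23,28); WM=21
i=20 t=24 v=2: → [23,29); WM=22
i=21 t=18 v=6: DROP (t<22-0); WM=22
i=22 t=26 v=1: → [23,31); WM=24
i=23 t=28 v=2: → [23,33); WM=26

[2,22)=6 [23,33)=3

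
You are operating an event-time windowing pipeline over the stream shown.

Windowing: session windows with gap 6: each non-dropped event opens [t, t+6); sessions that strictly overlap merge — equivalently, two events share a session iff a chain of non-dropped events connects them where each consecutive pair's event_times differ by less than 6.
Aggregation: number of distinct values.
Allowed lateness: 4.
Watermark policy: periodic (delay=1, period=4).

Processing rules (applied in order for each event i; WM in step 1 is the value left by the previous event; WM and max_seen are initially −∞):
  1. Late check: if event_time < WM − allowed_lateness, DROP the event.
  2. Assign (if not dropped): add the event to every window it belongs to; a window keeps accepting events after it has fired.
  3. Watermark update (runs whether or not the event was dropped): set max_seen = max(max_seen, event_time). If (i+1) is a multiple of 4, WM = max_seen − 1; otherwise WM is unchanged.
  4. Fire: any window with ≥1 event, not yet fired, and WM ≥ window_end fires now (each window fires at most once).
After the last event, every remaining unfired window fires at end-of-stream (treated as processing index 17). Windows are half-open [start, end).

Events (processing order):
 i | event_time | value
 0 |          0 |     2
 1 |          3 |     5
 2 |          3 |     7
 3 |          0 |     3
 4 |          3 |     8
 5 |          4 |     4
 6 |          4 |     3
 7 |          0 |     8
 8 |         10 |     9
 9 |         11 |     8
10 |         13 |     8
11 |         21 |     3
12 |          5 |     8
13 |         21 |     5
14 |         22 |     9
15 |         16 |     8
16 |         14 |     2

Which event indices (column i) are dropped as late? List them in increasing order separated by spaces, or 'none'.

12 16

i=0 t=0 v=2: → [0,6); WM=−∞
i=1 t=3 v=5: → [0,9); WM=−∞
i=2 t=3 v=7: → [0,9); WM=−∞
i=3 t=0 v=3: → [0,9); WM=2
i=4 t=3 v=8: → [0,9); WM=2
i=5 t=4 v=4: → [0,10); WM=2
i=6 t=4 v=3: → [0,10); WM=2
i=7 t=0 v=8: → [0,10); WM=3
i=8 t=10 v=9: → [10,16); WM=3
i=9 t=11 v=8: → [10,17); WM=3
i=10 t=13 v=8: → [10,19); WM=3
i=11 t=21 v=3: → [21,27); WM=20
i=12 t=5 v=8: DROP (t<20-4); WM=20
i=13 t=21 v=5: → [21,27); WM=20
i=14 t=22 v=9: → [21,28); WM=20
i=15 t=16 v=8: → [10,28); WM=21
i=16 t=14 v=2: DROP (t<21-4); WM=21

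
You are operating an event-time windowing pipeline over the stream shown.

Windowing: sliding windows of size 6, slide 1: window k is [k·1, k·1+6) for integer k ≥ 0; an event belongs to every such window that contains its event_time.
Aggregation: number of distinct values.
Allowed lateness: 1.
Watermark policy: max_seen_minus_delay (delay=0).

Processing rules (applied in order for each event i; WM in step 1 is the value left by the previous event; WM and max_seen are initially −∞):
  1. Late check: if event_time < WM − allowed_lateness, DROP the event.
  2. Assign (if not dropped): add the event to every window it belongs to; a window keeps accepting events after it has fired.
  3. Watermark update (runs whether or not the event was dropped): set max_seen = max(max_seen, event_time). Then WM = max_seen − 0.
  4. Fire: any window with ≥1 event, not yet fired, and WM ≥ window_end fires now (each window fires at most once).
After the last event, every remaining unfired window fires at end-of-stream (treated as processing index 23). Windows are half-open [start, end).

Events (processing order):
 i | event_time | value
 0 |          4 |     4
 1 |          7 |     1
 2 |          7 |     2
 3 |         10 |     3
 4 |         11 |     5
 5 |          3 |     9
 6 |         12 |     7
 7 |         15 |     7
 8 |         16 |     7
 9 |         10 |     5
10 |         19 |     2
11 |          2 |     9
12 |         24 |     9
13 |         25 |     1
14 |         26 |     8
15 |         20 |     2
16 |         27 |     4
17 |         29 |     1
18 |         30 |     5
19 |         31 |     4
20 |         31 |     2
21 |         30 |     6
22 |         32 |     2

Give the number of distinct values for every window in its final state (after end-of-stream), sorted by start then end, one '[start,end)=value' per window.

[0,6)=1 [1,7)=1 [2,8)=3 [3,9)=3 [4,10)=3 [5,11)=3 [6,12)=4 [7,13)=5 [8,14)=3 [9,15)=3 [10,16)=3 [11,17)=2 [12,18)=1 [13,19)=1 [14,20)=2 [15,21)=2 [16,22)=2 [17,23)=1 [18,24)=1 [19,25)=2 [20,26)=2 [21,27)=3 [22,28)=4 [23,29)=4 [24,30)=4 [25,31)=5 [26,32)=6 [27,33)=5 [28,34)=5 [29,35)=5 [30,36)=4 [31,37)=2 [32,38)=1

i=0 t=4 v=4: → [4,10),[3,9),[2,8),[1,7),[0,6); WM=4
i=1 t=7 v=1: → [7,13),[6,12),[5,11),[4,10),[3,9),[2,8); WM=7; [0,6) fires=1 [1,7) fires=1
i=2 t=7 v=2: → [7,13),[6,12),[5,11),[4,10),[3,9),[2,8); WM=7
i=3 t=10 v=3: → [10,16),[9,15),[8,14),[7,13),[6,12),[5,11); WM=10; [2,8) fires=3 [3,9) fires=3 [4,10) fires=3
i=4 t=11 v=5: → [11,17),[10,16),[9,15),[8,14),[7,13),[6,12); WM=11; [5,11) fires=3
i=5 t=3 v=9: DROP (t<11-1); WM=11
i=6 t=12 v=7: → [12,18),[11,17),[10,16),[9,15),[8,14),[7,13); WM=12; [6,12) fires=4
i=7 t=15 v=7: → [15,21),[14,20),[13,19),[12,18),[11,17),[10,16); WM=15; [7,13) fires=5 [8,14) fires=3 [9,15) fires=3
i=8 t=16 v=7: → [16,22),[15,21),[14,20),[13,19),[12,18),[11,17); WM=16; [10,16) fires=3
i=9 t=10 v=5: DROP (t<16-1); WM=16
i=10 t=19 v=2: → [19,25),[18,24),[17,23),[16,22),[15,21),[14,20); WM=19; [11,17) fires=2 [12,18) fires=1 [13,19) fires=1
i=11 t=2 v=9: DROP (t<19-1); WM=19
i=12 t=24 v=9: → [24,30),[23,29),[22,28),[21,27),[20,26),[19,25); WM=24; [14,20) fires=2 [15,21) fires=2 [16,22) fires=2 [17,23) fires=1 [18,24) fires=1
i=13 t=25 v=1: → [25,31),[24,30),[23,29),[22,28),[21,27),[20,26); WM=25; [19,25) fires=2
i=14 t=26 v=8: → [26,32),[25,31),[24,30),[23,29),[22,28),[21,27); WM=26; [20,26) fires=2
i=15 t=20 v=2: DROP (t<26-1); WM=26
i=16 t=27 v=4: → [27,33),[26,32),[25,31),[24,30),[23,29),[22,28); WM=27; [21,27) fires=3
i=17 t=29 v=1: → [29,35),[28,34),[27,33),[26,32),[25,31),[24,30); WM=29; [22,28) fires=4 [23,29) fires=4
i=18 t=30 v=5: → [30,36),[29,35),[28,34),[27,33),[26,32),[25,31); WM=30; [24,30) fires=4
i=19 t=31 v=4: → [31,37),[30,36),[29,35),[28,34),[27,33),[26,32); WM=31; [25,31) fires=4
i=20 t=31 v=2: → [31,37),[30,36),[29,35),[28,34),[27,33),[26,32); WM=31
i=21 t=30 v=6: → [30,36),[29,35),[28,34),[27,33),[26,32),[25,31); WM=31
i=22 t=32 v=2: → [32,38),[31,37),[30,36),[29,35),[28,34),[27,33); WM=32; [26,32) fires=6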